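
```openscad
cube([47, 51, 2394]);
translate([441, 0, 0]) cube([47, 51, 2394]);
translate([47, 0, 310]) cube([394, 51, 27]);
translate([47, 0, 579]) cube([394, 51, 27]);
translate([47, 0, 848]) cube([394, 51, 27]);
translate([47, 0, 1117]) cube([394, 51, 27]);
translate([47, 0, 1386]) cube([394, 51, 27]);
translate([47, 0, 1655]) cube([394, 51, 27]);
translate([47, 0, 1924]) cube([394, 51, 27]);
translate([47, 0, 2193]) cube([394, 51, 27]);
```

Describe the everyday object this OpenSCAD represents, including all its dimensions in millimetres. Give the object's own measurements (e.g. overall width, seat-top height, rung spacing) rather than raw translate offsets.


A straight ladder. Two 47×51 mm vertical rails, 2394 mm tall, stand 488 mm apart (outside-to-outside) with their front faces coplanar on the −y side. 8 rungs, each 51 mm deep and 27 mm tall, span between the inner faces of the rails, front faces flush with the rails. The lowest rung's underside is at z = 310 mm and rungs are spaced 269 mm apart (underside to underside).


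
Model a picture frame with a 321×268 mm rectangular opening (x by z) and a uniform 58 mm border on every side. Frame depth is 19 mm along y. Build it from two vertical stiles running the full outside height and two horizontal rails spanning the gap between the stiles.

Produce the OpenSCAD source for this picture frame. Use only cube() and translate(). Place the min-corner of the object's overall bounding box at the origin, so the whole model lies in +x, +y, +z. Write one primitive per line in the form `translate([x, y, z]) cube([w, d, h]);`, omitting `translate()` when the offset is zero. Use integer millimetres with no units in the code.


cube([58, 19, 384]);
translate([379, 0, 0]) cube([58, 19, 384]);
translate([58, 0, 0]) cube([321, 19, 58]);
translate([58, 0, 326]) cube([321, 19, 58]);


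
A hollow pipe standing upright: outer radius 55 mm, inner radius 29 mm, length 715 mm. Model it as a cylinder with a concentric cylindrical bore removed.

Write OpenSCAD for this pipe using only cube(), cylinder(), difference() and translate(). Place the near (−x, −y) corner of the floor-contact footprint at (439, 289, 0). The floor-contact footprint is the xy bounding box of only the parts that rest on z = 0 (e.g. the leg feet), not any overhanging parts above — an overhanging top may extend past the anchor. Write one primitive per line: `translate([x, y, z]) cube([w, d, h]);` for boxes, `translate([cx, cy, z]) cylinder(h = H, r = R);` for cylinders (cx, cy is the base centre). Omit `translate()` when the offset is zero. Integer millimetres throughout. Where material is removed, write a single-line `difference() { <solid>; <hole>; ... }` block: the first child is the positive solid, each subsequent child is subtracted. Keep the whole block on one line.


difference() { translate([494, 344, 0]) cylinder(h = 715, r = 55); translate([494, 344, 0]) cylinder(h = 715, r = 29); }


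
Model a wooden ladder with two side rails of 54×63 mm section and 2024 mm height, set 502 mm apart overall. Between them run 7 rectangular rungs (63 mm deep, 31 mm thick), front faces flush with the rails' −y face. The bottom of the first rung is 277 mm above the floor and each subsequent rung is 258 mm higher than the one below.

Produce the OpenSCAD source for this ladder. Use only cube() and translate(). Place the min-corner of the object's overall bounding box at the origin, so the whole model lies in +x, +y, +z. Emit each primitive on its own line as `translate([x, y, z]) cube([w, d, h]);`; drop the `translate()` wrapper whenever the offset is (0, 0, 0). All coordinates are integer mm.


cube([54, 63, 2024]);
translate([448, 0, 0]) cube([54, 63, 2024]);
translate([54, 0, 277]) cube([394, 63, 31]);
translate([54, 0, 535]) cube([394, 63, 31]);
translate([54, 0, 793]) cube([394, 63, 31]);
translate([54, 0, 1051]) cube([394, 63, 31]);
translate([54, 0, 1309]) cube([394, 63, 31]);
translate([54, 0, 1567]) cube([394, 63, 31]);
translate([54, 0, 1825]) cube([394, 63, 31]);


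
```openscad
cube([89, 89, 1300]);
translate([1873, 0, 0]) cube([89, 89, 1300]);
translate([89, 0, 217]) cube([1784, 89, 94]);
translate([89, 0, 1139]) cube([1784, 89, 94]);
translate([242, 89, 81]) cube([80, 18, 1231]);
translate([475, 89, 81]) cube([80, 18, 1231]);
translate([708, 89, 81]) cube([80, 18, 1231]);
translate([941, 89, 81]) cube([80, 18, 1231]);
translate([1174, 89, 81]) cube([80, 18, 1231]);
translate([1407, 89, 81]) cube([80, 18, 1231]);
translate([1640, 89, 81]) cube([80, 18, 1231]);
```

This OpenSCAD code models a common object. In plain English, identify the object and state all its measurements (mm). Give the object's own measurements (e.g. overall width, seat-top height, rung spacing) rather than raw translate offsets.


A fence section. Two 89×89 mm posts, 1300 mm tall, stand on the floor with a clear span of 1784 mm between their inner faces. Two horizontal rails of 89×94 mm section span the gap between the posts with their undersides at z = 217 mm and z = 1139 mm, flush with the posts' −y face. 7 pickets, each 80 mm wide, 18 mm thick and 1231 mm tall, are fixed to the +y face of the rails with their bottoms at z = 81 mm, spaced across the span with a 153 mm gap after the −x post and between neighbouring pickets and before the +x post.


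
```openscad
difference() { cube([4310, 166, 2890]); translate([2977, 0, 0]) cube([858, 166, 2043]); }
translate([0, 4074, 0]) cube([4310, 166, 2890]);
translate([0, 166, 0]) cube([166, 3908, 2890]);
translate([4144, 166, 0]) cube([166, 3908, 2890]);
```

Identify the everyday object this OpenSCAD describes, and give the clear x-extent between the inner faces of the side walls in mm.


A single room. The interior width is 3978 mm.

Four walls enclosing a rectangle with a door in the front wall — a room. Outside width 4310 minus two 166 mm walls gives 3978 mm.


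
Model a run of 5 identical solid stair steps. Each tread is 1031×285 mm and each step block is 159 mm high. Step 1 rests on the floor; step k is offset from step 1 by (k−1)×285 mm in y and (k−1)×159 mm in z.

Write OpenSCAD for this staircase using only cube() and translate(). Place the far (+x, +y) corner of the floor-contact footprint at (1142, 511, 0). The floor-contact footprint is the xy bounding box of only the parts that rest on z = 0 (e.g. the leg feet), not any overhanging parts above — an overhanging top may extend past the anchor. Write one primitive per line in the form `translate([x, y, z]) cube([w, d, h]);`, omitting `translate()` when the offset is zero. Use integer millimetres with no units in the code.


translate([111, 226, 0]) cube([1031, 285, 159]);
translate([111, 511, 159]) cube([1031, 285, 159]);
translate([111, 796, 318]) cube([1031, 285, 159]);
translate([111, 1081, 477]) cube([1031, 285, 159]);
translate([111, 1366, 636]) cube([1031, 285, 159]);


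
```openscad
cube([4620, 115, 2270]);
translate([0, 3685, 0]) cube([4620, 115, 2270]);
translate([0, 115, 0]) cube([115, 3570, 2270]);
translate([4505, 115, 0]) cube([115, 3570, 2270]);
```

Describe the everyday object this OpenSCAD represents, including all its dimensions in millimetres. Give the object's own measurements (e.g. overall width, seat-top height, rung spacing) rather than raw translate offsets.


The wall frame of a small rectangular building: four walls, each 2270 mm tall and 115 mm thick, enclosing a footprint 4620 mm (x) by 3800 mm (y) outside-to-outside, with no floor or roof. The front and back walls (the −y and +y sides) span the full width; the two side walls fit between them.


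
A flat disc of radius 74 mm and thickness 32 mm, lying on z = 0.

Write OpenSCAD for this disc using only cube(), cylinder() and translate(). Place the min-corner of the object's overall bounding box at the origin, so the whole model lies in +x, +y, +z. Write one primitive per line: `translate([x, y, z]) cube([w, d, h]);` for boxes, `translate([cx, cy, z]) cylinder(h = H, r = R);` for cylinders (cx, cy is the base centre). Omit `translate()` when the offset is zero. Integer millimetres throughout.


translate([74, 74, 0]) cylinder(h = 32, r = 74);


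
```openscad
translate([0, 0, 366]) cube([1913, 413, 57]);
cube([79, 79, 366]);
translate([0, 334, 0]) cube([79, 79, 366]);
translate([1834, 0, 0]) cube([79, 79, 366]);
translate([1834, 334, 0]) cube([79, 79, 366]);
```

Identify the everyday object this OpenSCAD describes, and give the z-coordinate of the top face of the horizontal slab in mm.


A bench. The seat-top height is 423 mm.

A long slab on four corner posts — a bench. The slab sits at z = 366 with thickness 57, so the top is 366 + 57 = 423 mm.


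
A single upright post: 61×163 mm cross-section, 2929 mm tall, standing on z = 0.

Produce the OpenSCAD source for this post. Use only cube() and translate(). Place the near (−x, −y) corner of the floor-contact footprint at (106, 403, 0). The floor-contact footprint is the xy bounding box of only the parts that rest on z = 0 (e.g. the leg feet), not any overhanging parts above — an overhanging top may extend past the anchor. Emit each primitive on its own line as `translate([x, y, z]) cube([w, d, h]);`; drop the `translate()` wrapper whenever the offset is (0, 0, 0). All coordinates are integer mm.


translate([106, 403, 0]) cube([61, 163, 2929]);


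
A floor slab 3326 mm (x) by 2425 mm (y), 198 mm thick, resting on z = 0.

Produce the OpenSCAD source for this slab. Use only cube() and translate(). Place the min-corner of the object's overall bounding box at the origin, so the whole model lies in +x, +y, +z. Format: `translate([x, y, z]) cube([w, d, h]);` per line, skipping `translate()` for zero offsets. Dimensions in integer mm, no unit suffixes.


cube([3326, 2425, 198]);


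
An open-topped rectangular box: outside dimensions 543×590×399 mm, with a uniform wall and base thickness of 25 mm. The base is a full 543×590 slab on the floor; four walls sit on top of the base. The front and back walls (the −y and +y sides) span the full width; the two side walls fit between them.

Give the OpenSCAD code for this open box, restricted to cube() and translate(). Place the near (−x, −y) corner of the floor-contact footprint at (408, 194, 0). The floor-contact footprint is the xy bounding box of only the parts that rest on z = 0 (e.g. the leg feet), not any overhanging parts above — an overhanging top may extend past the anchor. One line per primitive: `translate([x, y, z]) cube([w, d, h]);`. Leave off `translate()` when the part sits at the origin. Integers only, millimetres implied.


translate([408, 194, 0]) cube([543, 590, 25]);
translate([408, 194, 25]) cube([543, 25, 374]);
translate([408, 759, 25]) cube([543, 25, 374]);
translate([408, 219, 25]) cube([25, 540, 374]);
translate([926, 219, 25]) cube([25, 540, 374]);


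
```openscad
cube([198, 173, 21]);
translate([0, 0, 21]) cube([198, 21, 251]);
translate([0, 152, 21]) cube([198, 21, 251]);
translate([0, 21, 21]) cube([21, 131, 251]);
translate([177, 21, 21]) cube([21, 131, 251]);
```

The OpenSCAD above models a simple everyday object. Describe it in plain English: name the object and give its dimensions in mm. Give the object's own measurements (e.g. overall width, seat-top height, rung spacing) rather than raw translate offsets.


An open-topped rectangular box: outside dimensions 198×173×272 mm, with a uniform wall and base thickness of 21 mm. The base is a full 198×173 slab on the floor; four walls sit on top of the base. The front and back walls (the −y and +y sides) span the full width; the two side walls fit between them.


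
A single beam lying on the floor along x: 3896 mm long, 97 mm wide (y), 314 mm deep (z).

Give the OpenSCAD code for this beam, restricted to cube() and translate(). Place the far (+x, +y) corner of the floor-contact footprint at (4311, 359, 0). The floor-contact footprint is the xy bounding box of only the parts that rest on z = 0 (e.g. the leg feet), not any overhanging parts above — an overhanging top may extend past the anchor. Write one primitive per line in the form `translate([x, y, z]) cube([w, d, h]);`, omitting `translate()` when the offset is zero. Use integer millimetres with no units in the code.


translate([415, 262, 0]) cube([3896, 97, 314]);


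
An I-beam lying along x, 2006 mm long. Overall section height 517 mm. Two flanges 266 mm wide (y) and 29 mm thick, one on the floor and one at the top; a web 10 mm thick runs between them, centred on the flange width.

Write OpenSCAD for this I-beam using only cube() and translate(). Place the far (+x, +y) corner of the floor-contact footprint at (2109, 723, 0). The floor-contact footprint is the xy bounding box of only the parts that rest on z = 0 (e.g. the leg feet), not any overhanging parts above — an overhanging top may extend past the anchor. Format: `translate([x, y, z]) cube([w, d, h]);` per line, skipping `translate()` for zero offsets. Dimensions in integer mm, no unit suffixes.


translate([103, 457, 0]) cube([2006, 266, 29]);
translate([103, 585, 29]) cube([2006, 10, 459]);
translate([103, 457, 488]) cube([2006, 266, 29]);


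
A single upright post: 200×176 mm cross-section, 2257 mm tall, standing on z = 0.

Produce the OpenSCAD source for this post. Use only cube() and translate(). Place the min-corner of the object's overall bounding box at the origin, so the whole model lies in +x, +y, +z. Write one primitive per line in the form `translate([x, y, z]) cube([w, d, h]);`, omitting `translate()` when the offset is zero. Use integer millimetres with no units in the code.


cube([200, 176, 2257]);


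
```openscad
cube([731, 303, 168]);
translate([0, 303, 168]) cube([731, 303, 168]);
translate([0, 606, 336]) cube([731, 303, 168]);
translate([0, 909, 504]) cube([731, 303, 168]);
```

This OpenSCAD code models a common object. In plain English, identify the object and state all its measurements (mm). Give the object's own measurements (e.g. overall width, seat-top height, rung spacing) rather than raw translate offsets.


A straight staircase of 4 solid steps. Each step is 731 mm wide (x), 303 mm deep (y, the going) and 168 mm tall (the rise). The first step rests on the floor; each subsequent step sits one going further in +y and one rise higher in +z, directly behind and above the previous step with no overlap.


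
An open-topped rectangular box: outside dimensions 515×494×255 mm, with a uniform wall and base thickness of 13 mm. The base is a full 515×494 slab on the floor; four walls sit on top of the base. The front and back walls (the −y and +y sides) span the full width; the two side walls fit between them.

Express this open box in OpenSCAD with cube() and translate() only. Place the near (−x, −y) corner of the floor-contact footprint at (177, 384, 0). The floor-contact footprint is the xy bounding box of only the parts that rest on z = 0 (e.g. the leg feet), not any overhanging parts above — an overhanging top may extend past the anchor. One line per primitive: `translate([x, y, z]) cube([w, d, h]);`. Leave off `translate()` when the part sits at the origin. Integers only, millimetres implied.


translate([177, 384, 0]) cube([515, 494, 13]);
translate([177, 384, 13]) cube([515, 13, 242]);
translate([177, 865, 13]) cube([515, 13, 242]);
translate([177, 397, 13]) cube([13, 468, 242]);
translate([679, 397, 13]) cube([13, 468, 242]);


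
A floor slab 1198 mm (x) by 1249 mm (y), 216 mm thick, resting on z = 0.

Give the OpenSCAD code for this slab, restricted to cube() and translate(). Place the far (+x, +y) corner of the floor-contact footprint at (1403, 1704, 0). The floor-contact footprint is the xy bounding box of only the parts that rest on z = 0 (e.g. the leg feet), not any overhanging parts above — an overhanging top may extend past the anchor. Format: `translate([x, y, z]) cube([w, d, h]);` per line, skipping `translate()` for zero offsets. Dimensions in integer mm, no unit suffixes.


translate([205, 455, 0]) cube([1198, 1249, 216]);


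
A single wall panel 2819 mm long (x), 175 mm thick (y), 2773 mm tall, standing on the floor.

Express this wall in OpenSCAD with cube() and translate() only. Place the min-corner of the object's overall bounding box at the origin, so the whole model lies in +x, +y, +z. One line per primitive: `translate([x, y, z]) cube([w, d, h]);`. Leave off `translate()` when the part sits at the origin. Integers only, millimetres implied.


cube([2819, 175, 2773]);


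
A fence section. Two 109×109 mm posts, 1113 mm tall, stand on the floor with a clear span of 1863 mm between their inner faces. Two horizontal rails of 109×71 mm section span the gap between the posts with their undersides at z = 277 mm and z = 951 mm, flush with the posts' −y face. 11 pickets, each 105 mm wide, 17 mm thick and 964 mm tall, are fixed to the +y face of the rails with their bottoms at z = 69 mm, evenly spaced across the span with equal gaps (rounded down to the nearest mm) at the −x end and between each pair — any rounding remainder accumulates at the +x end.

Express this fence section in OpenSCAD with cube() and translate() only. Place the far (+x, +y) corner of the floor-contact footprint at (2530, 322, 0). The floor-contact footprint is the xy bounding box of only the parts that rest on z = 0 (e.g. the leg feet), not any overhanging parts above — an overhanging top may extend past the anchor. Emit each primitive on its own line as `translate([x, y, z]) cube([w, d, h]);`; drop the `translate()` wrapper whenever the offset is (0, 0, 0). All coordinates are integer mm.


translate([449, 213, 0]) cube([109, 109, 1113]);
translate([2421, 213, 0]) cube([109, 109, 1113]);
translate([558, 213, 277]) cube([1863, 109, 71]);
translate([558, 213, 951]) cube([1863, 109, 71]);
translate([617, 322, 69]) cube([105, 17, 964]);
translate([781, 322, 69]) cube([105, 17, 964]);
translate([945, 322, 69]) cube([105, 17, 964]);
translate([1109, 322, 69]) cube([105, 17, 964]);
translate([1273, 322, 69]) cube([105, 17, 964]);
translate([1437, 322, 69]) cube([105, 17, 964]);
translate([1601, 322, 69]) cube([105, 17, 964]);
translate([1765, 322, 69]) cube([105, 17, 964]);
translate([1929, 322, 69]) cube([105, 17, 964]);
translate([2093, 322, 69]) cube([105, 17, 964]);
translate([2257, 322, 69]) cube([105, 17, 964]);


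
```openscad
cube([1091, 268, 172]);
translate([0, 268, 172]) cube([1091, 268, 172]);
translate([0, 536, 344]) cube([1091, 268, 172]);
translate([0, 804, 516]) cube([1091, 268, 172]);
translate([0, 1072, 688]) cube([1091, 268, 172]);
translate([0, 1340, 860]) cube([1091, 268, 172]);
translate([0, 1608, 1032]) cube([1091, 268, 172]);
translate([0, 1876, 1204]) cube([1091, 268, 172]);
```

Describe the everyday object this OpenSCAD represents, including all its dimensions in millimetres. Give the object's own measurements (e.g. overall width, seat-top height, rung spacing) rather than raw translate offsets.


A straight staircase of 8 solid steps. Each step is 1091 mm wide (x), 268 mm deep (y, the going) and 172 mm tall (the rise). The first step rests on the floor; each subsequent step sits one going further in +y and one rise higher in +z, directly behind and above the previous step with no overlap.


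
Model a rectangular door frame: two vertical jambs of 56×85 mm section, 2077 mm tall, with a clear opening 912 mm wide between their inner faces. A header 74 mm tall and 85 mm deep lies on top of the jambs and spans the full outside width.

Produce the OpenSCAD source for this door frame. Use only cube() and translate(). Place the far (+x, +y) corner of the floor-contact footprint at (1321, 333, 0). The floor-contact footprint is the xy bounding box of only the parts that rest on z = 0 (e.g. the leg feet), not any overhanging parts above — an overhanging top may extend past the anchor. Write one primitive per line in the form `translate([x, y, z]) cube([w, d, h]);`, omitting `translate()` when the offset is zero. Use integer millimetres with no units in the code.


translate([297, 248, 0]) cube([56, 85, 2077]);
translate([1265, 248, 0]) cube([56, 85, 2077]);
translate([297, 248, 2077]) cube([1024, 85, 74]);


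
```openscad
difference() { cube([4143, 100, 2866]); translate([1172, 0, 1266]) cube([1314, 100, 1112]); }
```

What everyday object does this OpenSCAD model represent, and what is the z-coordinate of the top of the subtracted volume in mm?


A wall with a window opening. The window head height is 2378 mm.

A wall with a rectangular opening subtracted — a window. Sill at z = 1266, opening 1112 mm tall, so the head is at 1266 + 1112 = 2378 mm.


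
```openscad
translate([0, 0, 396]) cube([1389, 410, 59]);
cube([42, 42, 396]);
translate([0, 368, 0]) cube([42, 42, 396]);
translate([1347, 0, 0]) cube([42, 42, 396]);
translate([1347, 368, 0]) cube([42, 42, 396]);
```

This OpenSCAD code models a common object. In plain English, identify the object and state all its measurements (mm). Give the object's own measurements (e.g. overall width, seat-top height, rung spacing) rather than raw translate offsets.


A long wooden bench with a 1389 mm (x) × 410 mm (y) seat, 59 mm thick, its top surface 455 mm above the floor. Four 42 mm square legs at the seat corners, flush with the edges, run from z = 0 to the seat underside.


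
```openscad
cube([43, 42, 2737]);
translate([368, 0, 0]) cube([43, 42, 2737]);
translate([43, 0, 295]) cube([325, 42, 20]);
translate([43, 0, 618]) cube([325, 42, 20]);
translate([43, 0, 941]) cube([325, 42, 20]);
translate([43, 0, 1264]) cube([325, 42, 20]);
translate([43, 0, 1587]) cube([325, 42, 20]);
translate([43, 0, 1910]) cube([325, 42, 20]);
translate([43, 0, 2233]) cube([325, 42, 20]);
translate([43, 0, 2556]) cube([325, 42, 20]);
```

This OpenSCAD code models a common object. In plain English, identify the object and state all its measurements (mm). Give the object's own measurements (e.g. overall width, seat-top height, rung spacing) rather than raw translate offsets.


A straight ladder. Two 43×42 mm vertical rails, 2737 mm tall, stand 411 mm apart (outside-to-outside) with their front faces coplanar on the −y side. 8 rungs, each 42 mm deep and 20 mm tall, span between the inner faces of the rails, front faces flush with the rails. The lowest rung's underside is at z = 295 mm and rungs are spaced 323 mm apart (underside to underside).


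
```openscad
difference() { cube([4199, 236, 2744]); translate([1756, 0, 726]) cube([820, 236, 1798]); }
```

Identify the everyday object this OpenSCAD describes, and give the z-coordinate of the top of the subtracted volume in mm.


A wall with a window opening. The window head height is 2524 mm.

A wall with a rectangular opening subtracted — a window. Sill at z = 726, opening 1798 mm tall, so the head is at 726 + 1798 = 2524 mm.


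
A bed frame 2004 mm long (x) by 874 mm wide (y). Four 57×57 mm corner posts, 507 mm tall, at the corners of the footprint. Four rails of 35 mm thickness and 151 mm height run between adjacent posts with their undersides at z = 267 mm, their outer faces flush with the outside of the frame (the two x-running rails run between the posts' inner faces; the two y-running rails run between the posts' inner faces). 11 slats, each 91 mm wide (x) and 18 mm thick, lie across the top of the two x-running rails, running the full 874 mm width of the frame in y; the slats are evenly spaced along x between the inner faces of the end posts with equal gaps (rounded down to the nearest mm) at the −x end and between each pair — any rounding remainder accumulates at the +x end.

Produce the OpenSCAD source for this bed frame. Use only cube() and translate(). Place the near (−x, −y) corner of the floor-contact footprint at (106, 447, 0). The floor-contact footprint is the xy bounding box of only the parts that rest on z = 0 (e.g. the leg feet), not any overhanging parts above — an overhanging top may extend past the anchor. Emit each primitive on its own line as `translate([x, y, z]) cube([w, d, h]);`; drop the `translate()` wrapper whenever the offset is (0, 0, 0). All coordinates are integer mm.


translate([106, 447, 0]) cube([57, 57, 507]);
translate([106, 1264, 0]) cube([57, 57, 507]);
translate([2053, 447, 0]) cube([57, 57, 507]);
translate([2053, 1264, 0]) cube([57, 57, 507]);
translate([163, 447, 267]) cube([1890, 35, 151]);
translate([163, 1286, 267]) cube([1890, 35, 151]);
translate([106, 504, 267]) cube([35, 760, 151]);
translate([2075, 504, 267]) cube([35, 760, 151]);
translate([237, 447, 418]) cube([91, 874, 18]);
translate([402, 447, 418]) cube([91, 874, 18]);
translate([567, 447, 418]) cube([91, 874, 18]);
translate([732, 447, 418]) cube([91, 874, 18]);
translate([897, 447, 418]) cube([91, 874, 18]);
translate([1062, 447, 418]) cube([91, 874, 18]);
translate([1227, 447, 418]) cube([91, 874, 18]);
translate([1392, 447, 418]) cube([91, 874, 18]);
translate([1557, 447, 418]) cube([91, 874, 18]);
translate([1722, 447, 418]) cube([91, 874, 18]);
translate([1887, 447, 418]) cube([91, 874, 18]);


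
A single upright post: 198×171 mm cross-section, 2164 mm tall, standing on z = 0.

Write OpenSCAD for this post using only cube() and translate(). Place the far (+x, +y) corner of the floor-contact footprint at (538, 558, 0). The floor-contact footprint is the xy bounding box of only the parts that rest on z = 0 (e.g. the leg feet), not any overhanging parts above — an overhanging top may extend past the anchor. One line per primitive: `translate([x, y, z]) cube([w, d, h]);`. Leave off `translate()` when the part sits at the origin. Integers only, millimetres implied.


translate([340, 387, 0]) cube([198, 171, 2164]);


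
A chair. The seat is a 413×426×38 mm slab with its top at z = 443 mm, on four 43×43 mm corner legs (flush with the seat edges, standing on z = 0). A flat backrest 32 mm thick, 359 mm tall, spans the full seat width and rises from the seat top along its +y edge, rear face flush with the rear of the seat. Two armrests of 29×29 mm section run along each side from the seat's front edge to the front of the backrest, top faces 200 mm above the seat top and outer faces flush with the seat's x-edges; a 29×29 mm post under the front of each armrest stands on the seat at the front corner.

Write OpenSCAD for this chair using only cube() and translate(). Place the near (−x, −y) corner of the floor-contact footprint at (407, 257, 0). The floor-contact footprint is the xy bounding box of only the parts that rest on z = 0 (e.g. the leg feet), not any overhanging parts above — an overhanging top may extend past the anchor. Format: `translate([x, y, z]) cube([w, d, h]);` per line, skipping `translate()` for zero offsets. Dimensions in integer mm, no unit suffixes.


// leg_h = 443 - 38 = 405
// arm post h = 200 - 29 = 171
translate([407, 257, 405]) cube([413, 426, 38]);
translate([407, 257, 0]) cube([43, 43, 405]);
translate([777, 257, 0]) cube([43, 43, 405]);
translate([407, 640, 0]) cube([43, 43, 405]);
translate([777, 640, 0]) cube([43, 43, 405]);
translate([407, 651, 443]) cube([413, 32, 359]);
translate([407, 257, 614]) cube([29, 394, 29]);
translate([791, 257, 614]) cube([29, 394, 29]);
translate([407, 257, 443]) cube([29, 29, 171]);
translate([791, 257, 443]) cube([29, 29, 171]);


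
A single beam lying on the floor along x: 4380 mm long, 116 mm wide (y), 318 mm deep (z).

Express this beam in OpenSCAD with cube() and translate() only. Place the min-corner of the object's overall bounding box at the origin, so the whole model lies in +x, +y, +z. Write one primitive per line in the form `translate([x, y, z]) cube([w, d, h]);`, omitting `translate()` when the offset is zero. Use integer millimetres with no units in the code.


cube([4380, 116, 318]);


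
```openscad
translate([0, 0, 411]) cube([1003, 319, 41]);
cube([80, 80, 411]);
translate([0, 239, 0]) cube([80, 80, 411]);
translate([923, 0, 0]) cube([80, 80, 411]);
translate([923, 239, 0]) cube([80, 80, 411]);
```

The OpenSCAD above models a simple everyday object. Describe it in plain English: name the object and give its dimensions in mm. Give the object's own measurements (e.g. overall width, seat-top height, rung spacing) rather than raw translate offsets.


A long wooden bench with a 1003 mm (x) × 319 mm (y) seat, 41 mm thick, its top surface 452 mm above the floor. Four 80 mm square legs at the seat corners, flush with the edges, run from z = 0 to the seat underside.


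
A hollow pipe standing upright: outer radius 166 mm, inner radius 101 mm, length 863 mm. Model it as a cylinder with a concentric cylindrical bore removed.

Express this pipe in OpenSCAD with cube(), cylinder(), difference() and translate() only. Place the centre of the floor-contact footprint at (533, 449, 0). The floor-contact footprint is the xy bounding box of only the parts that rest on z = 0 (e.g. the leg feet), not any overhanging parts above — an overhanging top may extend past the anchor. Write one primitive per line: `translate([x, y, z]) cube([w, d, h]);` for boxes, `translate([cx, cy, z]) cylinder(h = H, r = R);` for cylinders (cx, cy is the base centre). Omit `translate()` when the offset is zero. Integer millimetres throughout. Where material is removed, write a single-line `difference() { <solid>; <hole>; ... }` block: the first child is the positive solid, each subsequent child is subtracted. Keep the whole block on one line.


difference() { translate([533, 449, 0]) cylinder(h = 863, r = 166); translate([533, 449, 0]) cylinder(h = 863, r = 101); }


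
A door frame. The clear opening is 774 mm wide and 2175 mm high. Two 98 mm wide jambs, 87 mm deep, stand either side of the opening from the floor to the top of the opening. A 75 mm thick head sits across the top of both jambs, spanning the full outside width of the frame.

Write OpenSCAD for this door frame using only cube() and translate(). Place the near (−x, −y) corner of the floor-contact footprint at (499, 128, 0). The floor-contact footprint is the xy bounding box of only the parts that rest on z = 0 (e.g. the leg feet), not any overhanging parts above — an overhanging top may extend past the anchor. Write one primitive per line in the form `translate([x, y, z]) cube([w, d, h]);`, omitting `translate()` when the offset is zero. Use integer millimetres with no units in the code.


translate([499, 128, 0]) cube([98, 87, 2175]);
translate([1371, 128, 0]) cube([98, 87, 2175]);
translate([499, 128, 2175]) cube([970, 87, 75]);


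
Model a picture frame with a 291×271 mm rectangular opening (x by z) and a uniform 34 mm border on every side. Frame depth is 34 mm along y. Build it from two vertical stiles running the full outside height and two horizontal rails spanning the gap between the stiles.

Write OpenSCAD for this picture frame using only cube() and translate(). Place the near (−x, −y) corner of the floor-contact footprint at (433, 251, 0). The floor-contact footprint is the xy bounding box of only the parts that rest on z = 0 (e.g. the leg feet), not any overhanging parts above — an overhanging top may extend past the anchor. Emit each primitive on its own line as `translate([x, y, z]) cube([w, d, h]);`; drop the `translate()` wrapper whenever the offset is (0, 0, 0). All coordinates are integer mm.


translate([433, 251, 0]) cube([34, 34, 339]);
translate([758, 251, 0]) cube([34, 34, 339]);
translate([467, 251, 0]) cube([291, 34, 34]);
translate([467, 251, 305]) cube([291, 34, 34]);


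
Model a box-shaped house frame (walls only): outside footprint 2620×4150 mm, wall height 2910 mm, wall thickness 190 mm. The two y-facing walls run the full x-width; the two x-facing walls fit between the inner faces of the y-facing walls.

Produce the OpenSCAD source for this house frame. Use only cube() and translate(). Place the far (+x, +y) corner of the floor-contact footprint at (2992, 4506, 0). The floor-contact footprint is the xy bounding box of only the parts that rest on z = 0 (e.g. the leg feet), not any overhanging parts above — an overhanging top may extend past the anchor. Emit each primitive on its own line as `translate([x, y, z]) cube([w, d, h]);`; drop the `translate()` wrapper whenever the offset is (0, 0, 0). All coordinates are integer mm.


translate([372, 356, 0]) cube([2620, 190, 2910]);
translate([372, 4316, 0]) cube([2620, 190, 2910]);
translate([372, 546, 0]) cube([190, 3770, 2910]);
translate([2802, 546, 0]) cube([190, 3770, 2910]);


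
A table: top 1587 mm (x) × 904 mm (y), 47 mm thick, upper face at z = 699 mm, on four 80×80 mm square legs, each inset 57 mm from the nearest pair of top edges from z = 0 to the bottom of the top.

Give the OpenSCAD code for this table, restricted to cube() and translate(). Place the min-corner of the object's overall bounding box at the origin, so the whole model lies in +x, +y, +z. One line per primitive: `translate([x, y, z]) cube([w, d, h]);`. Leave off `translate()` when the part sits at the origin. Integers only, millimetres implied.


// leg_h = 699 - 47 = 652
translate([0, 0, 652]) cube([1587, 904, 47]);
translate([57, 57, 0]) cube([80, 80, 652]);
translate([1450, 57, 0]) cube([80, 80, 652]);
translate([57, 767, 0]) cube([80, 80, 652]);
translate([1450, 767, 0]) cube([80, 80, 652]);


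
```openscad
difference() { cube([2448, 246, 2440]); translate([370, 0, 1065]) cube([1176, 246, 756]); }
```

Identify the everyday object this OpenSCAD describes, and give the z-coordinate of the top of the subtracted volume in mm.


A wall with a window opening. The window head height is 1821 mm.

A wall with a rectangular opening subtracted — a window. Sill at z = 1065, opening 756 mm tall, so the head is at 1065 + 756 = 1821 mm.


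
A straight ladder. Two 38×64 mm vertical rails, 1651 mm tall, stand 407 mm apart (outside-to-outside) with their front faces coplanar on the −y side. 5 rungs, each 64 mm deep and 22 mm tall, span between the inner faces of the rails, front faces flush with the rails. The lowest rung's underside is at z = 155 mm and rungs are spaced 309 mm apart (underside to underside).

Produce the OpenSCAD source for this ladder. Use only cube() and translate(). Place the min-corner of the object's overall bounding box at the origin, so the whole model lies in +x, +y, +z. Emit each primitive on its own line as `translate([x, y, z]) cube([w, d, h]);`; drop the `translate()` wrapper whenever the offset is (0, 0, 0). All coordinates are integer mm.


cube([38, 64, 1651]);
translate([369, 0, 0]) cube([38, 64, 1651]);
translate([38, 0, 155]) cube([331, 64, 22]);
translate([38, 0, 464]) cube([331, 64, 22]);
translate([38, 0, 773]) cube([331, 64, 22]);
translate([38, 0, 1082]) cube([331, 64, 22]);
translate([38, 0, 1391]) cube([331, 64, 22]);


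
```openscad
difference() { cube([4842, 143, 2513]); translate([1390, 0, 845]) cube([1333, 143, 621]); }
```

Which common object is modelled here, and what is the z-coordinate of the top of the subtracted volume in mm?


A wall with a window opening. The window head height is 1466 mm.

A wall with a rectangular opening subtracted — a window. Sill at z = 845, opening 621 mm tall, so the head is at 845 + 621 = 1466 mm.


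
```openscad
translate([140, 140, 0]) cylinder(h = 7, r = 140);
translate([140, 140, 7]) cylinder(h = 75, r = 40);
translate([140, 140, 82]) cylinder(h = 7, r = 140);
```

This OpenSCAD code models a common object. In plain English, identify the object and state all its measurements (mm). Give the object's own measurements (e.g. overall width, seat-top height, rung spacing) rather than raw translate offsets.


A spool: two coaxial disc flanges of radius 140 mm and thickness 7 mm, joined by a core cylinder of radius 40 mm and height 75 mm. The lower flange rests on z = 0 and the three cylinders share a vertical axis.


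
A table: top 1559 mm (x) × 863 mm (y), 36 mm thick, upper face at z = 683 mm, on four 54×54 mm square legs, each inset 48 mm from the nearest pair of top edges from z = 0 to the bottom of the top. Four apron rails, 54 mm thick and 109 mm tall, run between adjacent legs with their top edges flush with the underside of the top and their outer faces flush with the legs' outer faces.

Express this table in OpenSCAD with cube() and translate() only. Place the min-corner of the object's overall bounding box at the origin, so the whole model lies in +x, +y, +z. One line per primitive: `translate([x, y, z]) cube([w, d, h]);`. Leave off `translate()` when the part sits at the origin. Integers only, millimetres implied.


translate([0, 0, 647]) cube([1559, 863, 36]);
translate([48, 48, 0]) cube([54, 54, 647]);
translate([1457, 48, 0]) cube([54, 54, 647]);
translate([48, 761, 0]) cube([54, 54, 647]);
translate([1457, 761, 0]) cube([54, 54, 647]);
translate([102, 48, 538]) cube([1355, 54, 109]);
translate([102, 761, 538]) cube([1355, 54, 109]);
translate([48, 102, 538]) cube([54, 659, 109]);
translate([1457, 102, 538]) cube([54, 659, 109]);


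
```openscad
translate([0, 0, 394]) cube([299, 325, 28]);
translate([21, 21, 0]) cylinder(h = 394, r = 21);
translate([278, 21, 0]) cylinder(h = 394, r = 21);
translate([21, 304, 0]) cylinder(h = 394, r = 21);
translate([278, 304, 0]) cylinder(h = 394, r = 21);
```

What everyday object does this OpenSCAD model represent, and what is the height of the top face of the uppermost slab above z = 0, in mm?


A stool. The seat height is 422 mm.

A 299×325×28 slab at z = 394 on four corner cylinders — a stool. The seat top is 394 + 28 = 422 mm.


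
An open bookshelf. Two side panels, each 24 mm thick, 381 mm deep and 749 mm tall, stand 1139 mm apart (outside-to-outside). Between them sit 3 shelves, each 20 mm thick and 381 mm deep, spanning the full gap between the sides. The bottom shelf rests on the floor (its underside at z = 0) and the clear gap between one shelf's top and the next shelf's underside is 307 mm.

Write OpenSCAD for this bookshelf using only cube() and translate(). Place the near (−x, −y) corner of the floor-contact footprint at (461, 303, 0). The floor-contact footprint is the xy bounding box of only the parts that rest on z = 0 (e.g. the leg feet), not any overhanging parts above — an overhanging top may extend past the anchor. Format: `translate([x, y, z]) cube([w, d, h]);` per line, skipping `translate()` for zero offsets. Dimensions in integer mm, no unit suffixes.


translate([461, 303, 0]) cube([24, 381, 749]);
translate([1576, 303, 0]) cube([24, 381, 749]);
translate([485, 303, 0]) cube([1091, 381, 20]);
translate([485, 303, 327]) cube([1091, 381, 20]);
translate([485, 303, 654]) cube([1091, 381, 20]);


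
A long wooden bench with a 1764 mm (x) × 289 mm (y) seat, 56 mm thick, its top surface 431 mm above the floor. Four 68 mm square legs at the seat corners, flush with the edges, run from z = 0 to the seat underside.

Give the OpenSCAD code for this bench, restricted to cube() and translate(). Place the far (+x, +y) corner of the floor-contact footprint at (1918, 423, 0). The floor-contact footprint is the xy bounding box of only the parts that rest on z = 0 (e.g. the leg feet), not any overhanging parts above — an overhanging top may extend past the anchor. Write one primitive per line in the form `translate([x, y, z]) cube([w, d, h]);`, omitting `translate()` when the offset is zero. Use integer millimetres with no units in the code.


translate([154, 134, 375]) cube([1764, 289, 56]);
translate([154, 134, 0]) cube([68, 68, 375]);
translate([154, 355, 0]) cube([68, 68, 375]);
translate([1850, 134, 0]) cube([68, 68, 375]);
translate([1850, 355, 0]) cube([68, 68, 375]);


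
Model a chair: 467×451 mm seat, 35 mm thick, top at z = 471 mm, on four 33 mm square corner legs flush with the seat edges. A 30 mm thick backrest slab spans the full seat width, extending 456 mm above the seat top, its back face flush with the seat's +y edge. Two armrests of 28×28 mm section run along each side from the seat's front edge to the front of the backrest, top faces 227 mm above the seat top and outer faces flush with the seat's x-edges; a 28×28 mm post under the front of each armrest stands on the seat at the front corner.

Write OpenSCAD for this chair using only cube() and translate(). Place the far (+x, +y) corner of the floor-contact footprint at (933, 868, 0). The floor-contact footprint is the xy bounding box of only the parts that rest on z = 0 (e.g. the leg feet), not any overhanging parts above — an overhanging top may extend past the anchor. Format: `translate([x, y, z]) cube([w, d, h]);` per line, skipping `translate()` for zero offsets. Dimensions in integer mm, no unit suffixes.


// leg_h = 471 - 35 = 436
// arm post h = 227 - 28 = 199
translate([466, 417, 436]) cube([467, 451, 35]);
translate([466, 417, 0]) cube([33, 33, 436]);
translate([900, 417, 0]) cube([33, 33, 436]);
translate([466, 835, 0]) cube([33, 33, 436]);
translate([900, 835, 0]) cube([33, 33, 436]);
translate([466, 838, 471]) cube([467, 30, 456]);
translate([466, 417, 670]) cube([28, 421, 28]);
translate([905, 417, 670]) cube([28, 421, 28]);
translate([466, 417, 471]) cube([28, 28, 199]);
translate([905, 417, 471]) cube([28, 28, 199]);
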